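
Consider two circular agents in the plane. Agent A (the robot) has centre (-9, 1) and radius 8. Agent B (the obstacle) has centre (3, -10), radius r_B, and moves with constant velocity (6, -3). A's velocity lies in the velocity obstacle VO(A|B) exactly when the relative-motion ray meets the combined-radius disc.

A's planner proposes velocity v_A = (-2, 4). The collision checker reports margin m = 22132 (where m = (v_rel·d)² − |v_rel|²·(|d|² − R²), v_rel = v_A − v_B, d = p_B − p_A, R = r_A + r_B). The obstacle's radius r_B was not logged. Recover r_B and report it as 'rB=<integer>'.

m = 22132
d = (12, -11);  v_rel = (-8, 7),  |v_rel|² = 113
v_rel×d = (-8)·(-11) − (7)·(12) = 4
since m = R²·113 − 4²:  R² = (16 + 22132) / 113 = 196
R = √196 = 14  ⇒  r_B = 14 − 8 = 6

rB=6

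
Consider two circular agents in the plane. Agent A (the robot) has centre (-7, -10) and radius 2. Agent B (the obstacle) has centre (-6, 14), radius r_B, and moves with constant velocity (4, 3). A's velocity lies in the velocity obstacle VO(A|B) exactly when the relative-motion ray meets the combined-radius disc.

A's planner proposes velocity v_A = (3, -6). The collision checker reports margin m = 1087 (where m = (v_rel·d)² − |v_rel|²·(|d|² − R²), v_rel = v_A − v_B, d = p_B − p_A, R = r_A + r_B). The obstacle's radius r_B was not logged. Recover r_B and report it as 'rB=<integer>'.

m = 1087
d = (1, 24);  v_rel = (-1, -9),  |v_rel|² = 82
v_rel×d = (-1)·(24) − (-9)·(1) = -15
since m = R²·82 − (-15)²:  R² = (225 + 1087) / 82 = 16
R = √16 = 4  ⇒  r_B = 4 − 2 = 2

rB=2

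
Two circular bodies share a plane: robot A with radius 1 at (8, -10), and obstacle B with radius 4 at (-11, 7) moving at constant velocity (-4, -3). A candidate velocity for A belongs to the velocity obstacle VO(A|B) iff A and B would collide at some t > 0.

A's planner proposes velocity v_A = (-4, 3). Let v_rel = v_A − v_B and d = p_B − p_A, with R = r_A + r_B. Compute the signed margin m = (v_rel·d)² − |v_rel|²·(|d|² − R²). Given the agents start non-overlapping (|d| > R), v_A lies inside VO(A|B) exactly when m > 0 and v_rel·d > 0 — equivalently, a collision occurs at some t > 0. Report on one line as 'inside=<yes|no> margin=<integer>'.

d = (-19, 17),  |d|² = 650;  R = 1+4 = 5,  c = 650−5² = 625
v_rel = (0, 6),  |v_rel|² = 36;  v_rel·d = (0)·(-19) + (6)·(17) = 102
36·t² − 204·t + 625 = 0  ⇒  m = 102² − 36·625 = -12096
m = -12096 < 0,  v_rel·d = 102 > 0  ⇒  outside

inside=no margin=-12096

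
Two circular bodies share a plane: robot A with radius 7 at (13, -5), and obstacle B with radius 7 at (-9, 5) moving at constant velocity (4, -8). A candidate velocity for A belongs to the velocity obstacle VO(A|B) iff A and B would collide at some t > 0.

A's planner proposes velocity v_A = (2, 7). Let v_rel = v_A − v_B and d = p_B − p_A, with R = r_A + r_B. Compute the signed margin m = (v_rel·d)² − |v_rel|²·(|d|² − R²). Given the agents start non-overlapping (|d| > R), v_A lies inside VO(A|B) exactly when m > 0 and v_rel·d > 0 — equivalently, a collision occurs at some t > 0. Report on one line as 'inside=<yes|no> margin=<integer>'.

d = (-22, 10),  |d|² = 584;  R = 7+7 = 14,  c = 584−14² = 388
v_rel = (-2, 15),  |v_rel|² = 229;  v_rel·d = (-2)·(-22) + (15)·(10) = 194
229·t² − 388·t + 388 = 0  ⇒  m = 194² − 229·388 = -51216
m = -51216 < 0,  v_rel·d = 194 > 0  ⇒  outside

inside=no margin=-51216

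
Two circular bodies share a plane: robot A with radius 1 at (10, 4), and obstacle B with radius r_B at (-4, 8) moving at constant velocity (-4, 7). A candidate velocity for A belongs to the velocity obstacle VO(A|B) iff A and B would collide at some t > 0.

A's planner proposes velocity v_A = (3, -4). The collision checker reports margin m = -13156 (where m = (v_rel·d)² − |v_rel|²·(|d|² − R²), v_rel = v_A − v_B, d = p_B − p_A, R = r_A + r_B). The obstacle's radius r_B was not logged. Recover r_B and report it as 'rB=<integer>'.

m = -13156
d = (-14, 4);  v_rel = (7, -11),  |v_rel|² = 170
v_rel×d = (7)·(4) − (-11)·(-14) = -126
since m = R²·170 − (-126)²:  R² = (15876 + -13156) / 170 = 16
R = √16 = 4  ⇒  r_B = 4 − 1 = 3

rB=3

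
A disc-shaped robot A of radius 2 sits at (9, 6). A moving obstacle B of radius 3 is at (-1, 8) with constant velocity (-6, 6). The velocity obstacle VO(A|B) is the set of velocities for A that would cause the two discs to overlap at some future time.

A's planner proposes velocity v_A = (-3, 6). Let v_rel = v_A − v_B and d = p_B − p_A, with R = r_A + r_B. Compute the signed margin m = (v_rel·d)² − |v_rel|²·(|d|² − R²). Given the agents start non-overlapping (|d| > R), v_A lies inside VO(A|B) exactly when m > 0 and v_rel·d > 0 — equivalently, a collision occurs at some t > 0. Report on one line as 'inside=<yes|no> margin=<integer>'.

d = (-10, 2),  |d|² = 104;  R = 2+3 = 5,  c = 104−5² = 79
v_rel = (3, 0),  |v_rel|² = 9;  v_rel·d = (3)·(-10) + (0)·(2) = -30
9·t² + 60·t + 79 = 0  ⇒  m = (-30)² − 9·79 = 189
m = 189 > 0,  v_rel·d = -30 < 0  ⇒  outside

inside=no margin=189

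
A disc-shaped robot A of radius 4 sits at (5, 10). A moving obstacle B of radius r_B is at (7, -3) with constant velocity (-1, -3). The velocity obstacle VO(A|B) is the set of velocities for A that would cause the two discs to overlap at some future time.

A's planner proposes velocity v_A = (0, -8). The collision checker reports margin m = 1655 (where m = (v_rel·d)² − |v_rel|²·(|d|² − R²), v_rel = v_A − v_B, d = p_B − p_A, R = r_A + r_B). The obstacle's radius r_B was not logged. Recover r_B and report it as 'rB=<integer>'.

m = 1655
d = (2, -13);  v_rel = (1, -5),  |v_rel|² = 26
v_rel×d = (1)·(-13) − (-5)·(2) = -3
since m = R²·26 − (-3)²:  R² = (9 + 1655) / 26 = 64
R = √64 = 8  ⇒  r_B = 8 − 4 = 4

rB=4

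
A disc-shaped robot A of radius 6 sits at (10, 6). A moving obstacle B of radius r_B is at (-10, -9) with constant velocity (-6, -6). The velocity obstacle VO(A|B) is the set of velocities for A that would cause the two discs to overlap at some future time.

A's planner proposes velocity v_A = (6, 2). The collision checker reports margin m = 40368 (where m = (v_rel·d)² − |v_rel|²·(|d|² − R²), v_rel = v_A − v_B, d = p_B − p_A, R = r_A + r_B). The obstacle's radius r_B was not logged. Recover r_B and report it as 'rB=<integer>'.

m = 40368
d = (-20, -15);  v_rel = (12, 8),  |v_rel|² = 208
v_rel×d = (12)·(-15) − (8)·(-20) = -20
since m = R²·208 − (-20)²:  R² = (400 + 40368) / 208 = 196
R = √196 = 14  ⇒  r_B = 14 − 6 = 8

rB=8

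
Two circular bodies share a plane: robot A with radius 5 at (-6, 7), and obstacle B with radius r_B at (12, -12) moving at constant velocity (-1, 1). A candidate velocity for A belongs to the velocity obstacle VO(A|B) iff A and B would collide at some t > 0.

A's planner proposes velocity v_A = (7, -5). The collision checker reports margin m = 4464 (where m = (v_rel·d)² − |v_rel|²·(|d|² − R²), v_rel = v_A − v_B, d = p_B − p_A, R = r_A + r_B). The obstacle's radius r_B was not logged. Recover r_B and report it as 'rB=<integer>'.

m = 4464
d = (18, -19);  v_rel = (8, -6),  |v_rel|² = 100
v_rel×d = (8)·(-19) − (-6)·(18) = -44
since m = R²·100 − (-44)²:  R² = (1936 + 4464) / 100 = 64
R = √64 = 8  ⇒  r_B = 8 − 5 = 3

rB=3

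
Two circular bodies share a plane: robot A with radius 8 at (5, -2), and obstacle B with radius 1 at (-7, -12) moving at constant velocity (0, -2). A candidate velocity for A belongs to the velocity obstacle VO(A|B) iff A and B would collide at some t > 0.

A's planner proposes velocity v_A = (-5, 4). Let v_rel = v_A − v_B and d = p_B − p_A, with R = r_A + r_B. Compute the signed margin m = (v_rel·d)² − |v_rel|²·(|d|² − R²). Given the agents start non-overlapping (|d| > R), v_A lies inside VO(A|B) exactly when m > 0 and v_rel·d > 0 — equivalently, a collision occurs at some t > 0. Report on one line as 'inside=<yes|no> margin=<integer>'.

d = (-12, -10),  |d|² = 244;  R = 8+1 = 9,  c = 244−9² = 163
v_rel = (-5, 6),  |v_rel|² = 61;  v_rel·d = (-5)·(-12) + (6)·(-10) = 0
61·t² − 0·t + 163 = 0  ⇒  m = 0² − 61·163 = -9943
m = -9943 < 0,  v_rel·d = 0 = 0  ⇒  outside

inside=no margin=-9943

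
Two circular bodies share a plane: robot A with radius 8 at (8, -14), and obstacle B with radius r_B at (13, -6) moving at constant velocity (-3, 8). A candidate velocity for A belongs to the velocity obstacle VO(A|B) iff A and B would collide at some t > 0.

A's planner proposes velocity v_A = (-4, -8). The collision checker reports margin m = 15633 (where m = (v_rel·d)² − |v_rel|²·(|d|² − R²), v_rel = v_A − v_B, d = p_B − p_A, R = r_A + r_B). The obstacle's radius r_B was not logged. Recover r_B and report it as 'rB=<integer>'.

m = 15633
d = (5, 8);  v_rel = (-1, -16),  |v_rel|² = 257
v_rel×d = (-1)·(8) − (-16)·(5) = 72
since m = R²·257 − 72²:  R² = (5184 + 15633) / 257 = 81
R = √81 = 9  ⇒  r_B = 9 − 8 = 1

rB=1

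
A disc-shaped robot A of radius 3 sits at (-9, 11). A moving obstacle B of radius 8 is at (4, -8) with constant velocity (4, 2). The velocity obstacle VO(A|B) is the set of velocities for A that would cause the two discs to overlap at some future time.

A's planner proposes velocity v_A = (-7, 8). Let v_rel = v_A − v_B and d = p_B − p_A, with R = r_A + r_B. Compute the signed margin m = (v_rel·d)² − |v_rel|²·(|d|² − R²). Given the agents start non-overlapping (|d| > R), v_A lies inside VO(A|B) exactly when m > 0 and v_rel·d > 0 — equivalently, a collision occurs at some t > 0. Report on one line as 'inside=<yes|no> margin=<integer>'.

d = (13, -19),  |d|² = 530;  R = 3+8 = 11,  c = 530−11² = 409
v_rel = (-11, 6),  |v_rel|² = 157;  v_rel·d = (-11)·(13) + (6)·(-19) = -257
157·t² + 514·t + 409 = 0  ⇒  m = (-257)² − 157·409 = 1836
m = 1836 > 0,  v_rel·d = -257 < 0  ⇒  outside

inside=no margin=1836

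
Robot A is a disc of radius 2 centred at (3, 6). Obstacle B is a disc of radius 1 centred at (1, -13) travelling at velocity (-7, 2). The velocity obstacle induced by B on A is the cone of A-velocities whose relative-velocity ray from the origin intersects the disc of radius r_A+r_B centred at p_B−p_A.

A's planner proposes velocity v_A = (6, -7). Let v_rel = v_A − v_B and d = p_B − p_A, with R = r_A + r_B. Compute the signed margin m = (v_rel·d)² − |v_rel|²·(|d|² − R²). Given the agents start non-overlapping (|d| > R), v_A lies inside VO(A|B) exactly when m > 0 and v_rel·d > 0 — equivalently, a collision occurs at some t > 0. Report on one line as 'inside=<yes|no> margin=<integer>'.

d = (-2, -19),  |d|² = 365;  R = 2+1 = 3,  c = 365−3² = 356
v_rel = (13, -9),  |v_rel|² = 250;  v_rel·d = (13)·(-2) + (-9)·(-19) = 145
250·t² − 290·t + 356 = 0  ⇒  m = 145² − 250·356 = -67975
m = -67975 < 0,  v_rel·d = 145 > 0  ⇒  outside

inside=no margin=-67975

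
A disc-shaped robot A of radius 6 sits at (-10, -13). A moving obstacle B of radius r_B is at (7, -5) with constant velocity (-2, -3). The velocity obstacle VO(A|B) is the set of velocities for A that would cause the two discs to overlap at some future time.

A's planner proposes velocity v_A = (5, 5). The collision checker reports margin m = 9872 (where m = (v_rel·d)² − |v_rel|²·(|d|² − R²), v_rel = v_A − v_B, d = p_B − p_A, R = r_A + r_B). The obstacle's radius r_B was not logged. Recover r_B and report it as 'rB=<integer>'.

m = 9872
d = (17, 8);  v_rel = (7, 8),  |v_rel|² = 113
v_rel×d = (7)·(8) − (8)·(17) = -80
since m = R²·113 − (-80)²:  R² = (6400 + 9872) / 113 = 144
R = √144 = 12  ⇒  r_B = 12 − 6 = 6

rB=6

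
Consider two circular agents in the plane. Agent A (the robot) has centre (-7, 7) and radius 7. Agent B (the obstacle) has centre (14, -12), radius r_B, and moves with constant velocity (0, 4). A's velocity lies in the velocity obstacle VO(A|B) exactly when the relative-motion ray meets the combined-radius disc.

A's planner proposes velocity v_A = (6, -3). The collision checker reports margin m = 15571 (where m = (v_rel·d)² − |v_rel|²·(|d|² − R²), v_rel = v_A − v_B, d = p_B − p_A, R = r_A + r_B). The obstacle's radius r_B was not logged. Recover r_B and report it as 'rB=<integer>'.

m = 15571
d = (21, -19);  v_rel = (6, -7),  |v_rel|² = 85
v_rel×d = (6)·(-19) − (-7)·(21) = 33
since m = R²·85 − 33²:  R² = (1089 + 15571) / 85 = 196
R = √196 = 14  ⇒  r_B = 14 − 7 = 7

rB=7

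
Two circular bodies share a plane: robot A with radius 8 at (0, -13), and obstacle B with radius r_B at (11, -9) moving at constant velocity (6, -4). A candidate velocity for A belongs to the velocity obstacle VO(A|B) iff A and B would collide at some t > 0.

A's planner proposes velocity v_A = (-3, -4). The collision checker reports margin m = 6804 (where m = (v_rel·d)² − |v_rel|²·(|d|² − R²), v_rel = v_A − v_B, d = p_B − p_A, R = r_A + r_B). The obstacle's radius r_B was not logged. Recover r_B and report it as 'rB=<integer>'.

m = 6804
d = (11, 4);  v_rel = (-9, 0),  |v_rel|² = 81
v_rel×d = (-9)·(4) − (0)·(11) = -36
since m = R²·81 − (-36)²:  R² = (1296 + 6804) / 81 = 100
R = √100 = 10  ⇒  r_B = 10 − 8 = 2

rB=2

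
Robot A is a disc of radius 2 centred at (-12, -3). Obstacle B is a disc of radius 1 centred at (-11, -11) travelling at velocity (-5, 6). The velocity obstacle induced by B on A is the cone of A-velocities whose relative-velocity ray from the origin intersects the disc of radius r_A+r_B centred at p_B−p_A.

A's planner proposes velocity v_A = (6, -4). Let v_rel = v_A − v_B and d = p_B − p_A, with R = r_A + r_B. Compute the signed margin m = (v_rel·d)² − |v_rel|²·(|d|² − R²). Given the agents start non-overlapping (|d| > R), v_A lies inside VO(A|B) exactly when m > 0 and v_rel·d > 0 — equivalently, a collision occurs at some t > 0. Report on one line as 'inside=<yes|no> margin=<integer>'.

d = (1, -8),  |d|² = 65;  R = 2+1 = 3,  c = 65−3² = 56
v_rel = (11, -10),  |v_rel|² = 221;  v_rel·d = (11)·(1) + (-10)·(-8) = 91
221·t² − 182·t + 56 = 0  ⇒  m = 91² − 221·56 = -4095
m = -4095 < 0,  v_rel·d = 91 > 0  ⇒  outside

inside=no margin=-4095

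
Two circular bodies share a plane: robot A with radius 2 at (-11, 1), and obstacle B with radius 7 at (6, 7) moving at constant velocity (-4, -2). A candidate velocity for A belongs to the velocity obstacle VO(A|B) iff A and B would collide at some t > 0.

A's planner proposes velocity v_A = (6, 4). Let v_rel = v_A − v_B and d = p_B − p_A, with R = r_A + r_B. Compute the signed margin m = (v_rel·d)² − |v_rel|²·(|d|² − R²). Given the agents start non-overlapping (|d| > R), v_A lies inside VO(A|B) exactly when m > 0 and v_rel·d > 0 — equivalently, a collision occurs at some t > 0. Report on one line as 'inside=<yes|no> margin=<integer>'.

d = (17, 6),  |d|² = 325;  R = 2+7 = 9,  c = 325−9² = 244
v_rel = (10, 6),  |v_rel|² = 136;  v_rel·d = (10)·(17) + (6)·(6) = 206
136·t² − 412·t + 244 = 0  ⇒  m = 206² − 136·244 = 9252
m = 9252 > 0,  v_rel·d = 206 > 0  ⇒  inside

inside=yes margin=9252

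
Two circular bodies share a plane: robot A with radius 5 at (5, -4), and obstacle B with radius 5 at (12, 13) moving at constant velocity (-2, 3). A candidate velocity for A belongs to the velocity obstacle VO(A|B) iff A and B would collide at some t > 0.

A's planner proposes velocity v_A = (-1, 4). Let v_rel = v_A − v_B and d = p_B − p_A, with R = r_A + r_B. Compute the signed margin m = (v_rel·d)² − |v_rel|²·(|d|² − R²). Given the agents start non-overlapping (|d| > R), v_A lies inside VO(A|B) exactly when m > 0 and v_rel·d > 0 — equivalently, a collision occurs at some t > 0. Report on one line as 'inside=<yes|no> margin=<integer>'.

d = (7, 17),  |d|² = 338;  R = 5+5 = 10,  c = 338−10² = 238
v_rel = (1, 1),  |v_rel|² = 2;  v_rel·d = (1)·(7) + (1)·(17) = 24
2·t² − 48·t + 238 = 0  ⇒  m = 24² − 2·238 = 100
m = 100 > 0,  v_rel·d = 24 > 0  ⇒  inside

inside=yes margin=100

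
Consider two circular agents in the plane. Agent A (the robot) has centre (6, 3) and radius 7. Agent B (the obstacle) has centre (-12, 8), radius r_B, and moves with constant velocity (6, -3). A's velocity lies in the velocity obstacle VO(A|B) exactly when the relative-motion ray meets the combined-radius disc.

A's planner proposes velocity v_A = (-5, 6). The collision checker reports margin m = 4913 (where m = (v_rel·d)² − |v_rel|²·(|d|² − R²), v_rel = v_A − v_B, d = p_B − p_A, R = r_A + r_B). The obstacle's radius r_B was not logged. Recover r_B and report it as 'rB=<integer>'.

m = 4913
d = (-18, 5);  v_rel = (-11, 9),  |v_rel|² = 202
v_rel×d = (-11)·(5) − (9)·(-18) = 107
since m = R²·202 − 107²:  R² = (11449 + 4913) / 202 = 81
R = √81 = 9  ⇒  r_B = 9 − 7 = 2

rB=2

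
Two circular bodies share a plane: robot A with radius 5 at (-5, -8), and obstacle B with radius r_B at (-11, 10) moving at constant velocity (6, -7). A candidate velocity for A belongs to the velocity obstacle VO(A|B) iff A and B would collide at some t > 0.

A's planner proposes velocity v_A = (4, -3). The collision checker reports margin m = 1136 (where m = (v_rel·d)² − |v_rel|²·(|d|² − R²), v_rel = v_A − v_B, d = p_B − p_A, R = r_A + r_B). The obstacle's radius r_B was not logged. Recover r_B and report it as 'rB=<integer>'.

m = 1136
d = (-6, 18);  v_rel = (-2, 4),  |v_rel|² = 20
v_rel×d = (-2)·(18) − (4)·(-6) = -12
since m = R²·20 − (-12)²:  R² = (144 + 1136) / 20 = 64
R = √64 = 8  ⇒  r_B = 8 − 5 = 3

rB=3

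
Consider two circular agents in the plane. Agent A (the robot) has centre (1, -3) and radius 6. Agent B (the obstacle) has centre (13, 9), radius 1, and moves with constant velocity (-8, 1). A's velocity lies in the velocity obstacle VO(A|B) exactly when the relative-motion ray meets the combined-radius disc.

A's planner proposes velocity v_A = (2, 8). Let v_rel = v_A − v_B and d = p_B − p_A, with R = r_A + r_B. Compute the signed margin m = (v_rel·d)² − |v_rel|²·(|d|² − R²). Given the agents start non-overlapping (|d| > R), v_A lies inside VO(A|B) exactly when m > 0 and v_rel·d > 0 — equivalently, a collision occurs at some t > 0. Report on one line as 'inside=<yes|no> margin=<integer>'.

d = (12, 12),  |d|² = 288;  R = 6+1 = 7,  c = 288−7² = 239
v_rel = (10, 7),  |v_rel|² = 149;  v_rel·d = (10)·(12) + (7)·(12) = 204
149·t² − 408·t + 239 = 0  ⇒  m = 204² − 149·239 = 6005
m = 6005 > 0,  v_rel·d = 204 > 0  ⇒  inside

inside=yes margin=6005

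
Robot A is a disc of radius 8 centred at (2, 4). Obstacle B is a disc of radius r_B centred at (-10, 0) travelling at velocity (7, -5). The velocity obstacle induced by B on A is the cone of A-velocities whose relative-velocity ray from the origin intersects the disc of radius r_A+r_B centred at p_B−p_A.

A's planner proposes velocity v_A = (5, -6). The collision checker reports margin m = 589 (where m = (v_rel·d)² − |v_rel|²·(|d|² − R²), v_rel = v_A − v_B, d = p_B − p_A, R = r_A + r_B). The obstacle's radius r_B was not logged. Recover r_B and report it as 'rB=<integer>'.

m = 589
d = (-12, -4);  v_rel = (-2, -1),  |v_rel|² = 5
v_rel×d = (-2)·(-4) − (-1)·(-12) = -4
since m = R²·5 − (-4)²:  R² = (16 + 589) / 5 = 121
R = √121 = 11  ⇒  r_B = 11 − 8 = 3

rB=3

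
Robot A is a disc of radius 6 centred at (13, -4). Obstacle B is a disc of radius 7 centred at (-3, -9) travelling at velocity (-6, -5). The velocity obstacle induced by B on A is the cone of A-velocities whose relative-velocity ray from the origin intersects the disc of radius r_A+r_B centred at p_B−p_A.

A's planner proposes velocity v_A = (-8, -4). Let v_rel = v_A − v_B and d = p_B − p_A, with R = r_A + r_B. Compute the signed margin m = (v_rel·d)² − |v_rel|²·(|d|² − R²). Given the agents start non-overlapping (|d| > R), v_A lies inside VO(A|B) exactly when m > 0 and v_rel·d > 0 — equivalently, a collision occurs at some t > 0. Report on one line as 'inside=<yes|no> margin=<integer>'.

d = (-16, -5),  |d|² = 281;  R = 6+7 = 13,  c = 281−13² = 112
v_rel = (-2, 1),  |v_rel|² = 5;  v_rel·d = (-2)·(-16) + (1)·(-5) = 27
5·t² − 54·t + 112 = 0  ⇒  m = 27² − 5·112 = 169
m = 169 > 0,  v_rel·d = 27 > 0  ⇒  inside

inside=yes margin=169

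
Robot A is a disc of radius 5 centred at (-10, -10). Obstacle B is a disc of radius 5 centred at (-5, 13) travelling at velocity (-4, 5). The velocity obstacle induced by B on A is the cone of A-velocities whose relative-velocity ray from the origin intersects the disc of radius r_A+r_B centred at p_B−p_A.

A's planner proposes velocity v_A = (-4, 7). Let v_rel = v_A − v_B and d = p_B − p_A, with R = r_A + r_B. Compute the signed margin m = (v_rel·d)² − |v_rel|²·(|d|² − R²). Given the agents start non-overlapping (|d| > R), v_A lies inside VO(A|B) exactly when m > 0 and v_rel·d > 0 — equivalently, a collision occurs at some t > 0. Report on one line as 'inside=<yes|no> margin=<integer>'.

d = (5, 23),  |d|² = 554;  R = 5+5 = 10,  c = 554−10² = 454
v_rel = (0, 2),  |v_rel|² = 4;  v_rel·d = (0)·(5) + (2)·(23) = 46
4·t² − 92·t + 454 = 0  ⇒  m = 46² − 4·454 = 300
m = 300 > 0,  v_rel·d = 46 > 0  ⇒  inside

inside=yes margin=300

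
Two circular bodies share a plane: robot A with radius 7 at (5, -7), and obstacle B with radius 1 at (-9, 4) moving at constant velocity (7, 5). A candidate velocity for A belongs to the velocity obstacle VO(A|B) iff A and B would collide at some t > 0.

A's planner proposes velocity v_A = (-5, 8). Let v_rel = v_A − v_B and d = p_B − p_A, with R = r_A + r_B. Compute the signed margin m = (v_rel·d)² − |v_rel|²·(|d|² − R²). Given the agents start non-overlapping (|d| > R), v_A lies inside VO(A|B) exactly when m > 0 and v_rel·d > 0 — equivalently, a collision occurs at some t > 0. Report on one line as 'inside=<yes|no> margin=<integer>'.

d = (-14, 11),  |d|² = 317;  R = 7+1 = 8,  c = 317−8² = 253
v_rel = (-12, 3),  |v_rel|² = 153;  v_rel·d = (-12)·(-14) + (3)·(11) = 201
153·t² − 402·t + 253 = 0  ⇒  m = 201² − 153·253 = 1692
m = 1692 > 0,  v_rel·d = 201 > 0  ⇒  inside

inside=yes margin=1692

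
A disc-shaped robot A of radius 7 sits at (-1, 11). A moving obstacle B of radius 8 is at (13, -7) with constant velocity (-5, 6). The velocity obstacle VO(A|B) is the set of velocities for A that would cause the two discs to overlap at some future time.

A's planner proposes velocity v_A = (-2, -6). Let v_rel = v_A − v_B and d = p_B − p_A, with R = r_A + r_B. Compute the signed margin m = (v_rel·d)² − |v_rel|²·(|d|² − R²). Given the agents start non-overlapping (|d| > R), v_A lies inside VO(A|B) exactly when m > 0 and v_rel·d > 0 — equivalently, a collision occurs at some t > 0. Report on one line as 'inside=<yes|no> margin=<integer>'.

d = (14, -18),  |d|² = 520;  R = 7+8 = 15,  c = 520−15² = 295
v_rel = (3, -12),  |v_rel|² = 153;  v_rel·d = (3)·(14) + (-12)·(-18) = 258
153·t² − 516·t + 295 = 0  ⇒  m = 258² − 153·295 = 21429
m = 21429 > 0,  v_rel·d = 258 > 0  ⇒  inside

inside=yes margin=21429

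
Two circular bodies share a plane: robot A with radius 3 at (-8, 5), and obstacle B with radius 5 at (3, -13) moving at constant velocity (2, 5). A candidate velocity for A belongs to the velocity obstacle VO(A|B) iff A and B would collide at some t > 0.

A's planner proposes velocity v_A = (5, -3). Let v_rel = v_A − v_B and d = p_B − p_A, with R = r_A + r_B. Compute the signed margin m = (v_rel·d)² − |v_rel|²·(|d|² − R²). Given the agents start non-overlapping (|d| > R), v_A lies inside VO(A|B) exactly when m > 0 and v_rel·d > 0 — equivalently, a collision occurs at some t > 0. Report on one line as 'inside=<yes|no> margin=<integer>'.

d = (11, -18),  |d|² = 445;  R = 3+5 = 8,  c = 445−8² = 381
v_rel = (3, -8),  |v_rel|² = 73;  v_rel·d = (3)·(11) + (-8)·(-18) = 177
73·t² − 354·t + 381 = 0  ⇒  m = 177² − 73·381 = 3516
m = 3516 > 0,  v_rel·d = 177 > 0  ⇒  inside

inside=yes margin=3516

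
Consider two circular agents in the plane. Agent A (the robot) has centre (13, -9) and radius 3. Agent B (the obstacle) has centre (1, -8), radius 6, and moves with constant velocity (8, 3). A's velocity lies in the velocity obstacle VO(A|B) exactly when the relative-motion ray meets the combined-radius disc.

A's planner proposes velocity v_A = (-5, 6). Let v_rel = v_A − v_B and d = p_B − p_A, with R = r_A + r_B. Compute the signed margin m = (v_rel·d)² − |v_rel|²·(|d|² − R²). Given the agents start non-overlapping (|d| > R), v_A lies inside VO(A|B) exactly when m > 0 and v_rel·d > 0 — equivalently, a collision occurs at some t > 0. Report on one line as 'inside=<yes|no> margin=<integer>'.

d = (-12, 1),  |d|² = 145;  R = 3+6 = 9,  c = 145−9² = 64
v_rel = (-13, 3),  |v_rel|² = 178;  v_rel·d = (-13)·(-12) + (3)·(1) = 159
178·t² − 318·t + 64 = 0  ⇒  m = 159² − 178·64 = 13889
m = 13889 > 0,  v_rel·d = 159 > 0  ⇒  inside

inside=yes margin=13889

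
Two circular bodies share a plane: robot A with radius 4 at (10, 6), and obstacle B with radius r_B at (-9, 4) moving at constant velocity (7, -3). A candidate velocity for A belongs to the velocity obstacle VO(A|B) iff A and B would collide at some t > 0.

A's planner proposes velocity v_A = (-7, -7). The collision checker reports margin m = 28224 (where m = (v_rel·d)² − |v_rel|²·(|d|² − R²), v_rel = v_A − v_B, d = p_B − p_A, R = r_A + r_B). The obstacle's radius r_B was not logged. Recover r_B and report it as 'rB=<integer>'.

m = 28224
d = (-19, -2);  v_rel = (-14, -4),  |v_rel|² = 212
v_rel×d = (-14)·(-2) − (-4)·(-19) = -48
since m = R²·212 − (-48)²:  R² = (2304 + 28224) / 212 = 144
R = √144 = 12  ⇒  r_B = 12 − 4 = 8

rB=8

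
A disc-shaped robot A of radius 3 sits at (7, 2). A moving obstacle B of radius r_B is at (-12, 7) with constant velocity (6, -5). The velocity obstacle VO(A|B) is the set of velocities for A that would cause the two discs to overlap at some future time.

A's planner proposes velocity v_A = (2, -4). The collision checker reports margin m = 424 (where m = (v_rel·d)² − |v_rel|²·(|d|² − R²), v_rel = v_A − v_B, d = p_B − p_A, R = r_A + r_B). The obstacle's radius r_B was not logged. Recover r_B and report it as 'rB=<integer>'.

m = 424
d = (-19, 5);  v_rel = (-4, 1),  |v_rel|² = 17
v_rel×d = (-4)·(5) − (1)·(-19) = -1
since m = R²·17 − (-1)²:  R² = (1 + 424) / 17 = 25
R = √25 = 5  ⇒  r_B = 5 − 3 = 2

rB=2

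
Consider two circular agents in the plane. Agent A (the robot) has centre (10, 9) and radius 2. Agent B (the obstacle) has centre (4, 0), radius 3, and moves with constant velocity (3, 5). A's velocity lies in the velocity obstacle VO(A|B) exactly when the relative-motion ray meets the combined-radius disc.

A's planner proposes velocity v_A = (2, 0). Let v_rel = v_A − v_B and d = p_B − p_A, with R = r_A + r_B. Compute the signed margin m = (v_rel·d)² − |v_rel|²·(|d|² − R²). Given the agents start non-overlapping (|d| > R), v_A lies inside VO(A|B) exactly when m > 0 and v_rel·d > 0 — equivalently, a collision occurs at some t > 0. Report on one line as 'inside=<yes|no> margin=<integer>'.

d = (-6, -9),  |d|² = 117;  R = 2+3 = 5,  c = 117−5² = 92
v_rel = (-1, -5),  |v_rel|² = 26;  v_rel·d = (-1)·(-6) + (-5)·(-9) = 51
26·t² − 102·t + 92 = 0  ⇒  m = 51² − 26·92 = 209
m = 209 > 0,  v_rel·d = 51 > 0  ⇒  inside

inside=yes margin=209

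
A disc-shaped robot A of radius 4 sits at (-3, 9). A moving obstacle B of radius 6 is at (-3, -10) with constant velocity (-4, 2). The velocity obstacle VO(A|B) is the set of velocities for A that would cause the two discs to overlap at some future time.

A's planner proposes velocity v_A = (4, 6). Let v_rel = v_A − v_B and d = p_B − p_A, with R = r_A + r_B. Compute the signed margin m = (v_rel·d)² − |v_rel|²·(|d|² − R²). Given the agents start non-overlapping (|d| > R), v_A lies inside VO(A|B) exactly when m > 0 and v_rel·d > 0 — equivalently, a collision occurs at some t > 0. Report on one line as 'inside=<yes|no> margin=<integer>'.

d = (0, -19),  |d|² = 361;  R = 4+6 = 10,  c = 361−10² = 261
v_rel = (8, 4),  |v_rel|² = 80;  v_rel·d = (8)·(0) + (4)·(-19) = -76
80·t² + 152·t + 261 = 0  ⇒  m = (-76)² − 80·261 = -15104
m = -15104 < 0,  v_rel·d = -76 < 0  ⇒  outside

inside=no margin=-15104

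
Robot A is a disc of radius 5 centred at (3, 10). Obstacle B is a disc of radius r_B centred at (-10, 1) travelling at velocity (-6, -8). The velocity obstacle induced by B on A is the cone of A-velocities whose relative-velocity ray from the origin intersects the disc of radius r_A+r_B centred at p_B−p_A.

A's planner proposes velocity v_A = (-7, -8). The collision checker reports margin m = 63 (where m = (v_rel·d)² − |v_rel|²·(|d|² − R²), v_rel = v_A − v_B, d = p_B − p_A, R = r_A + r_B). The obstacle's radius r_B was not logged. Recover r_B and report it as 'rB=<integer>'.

m = 63
d = (-13, -9);  v_rel = (-1, 0),  |v_rel|² = 1
v_rel×d = (-1)·(-9) − (0)·(-13) = 9
since m = R²·1 − 9²:  R² = (81 + 63) / 1 = 144
R = √144 = 12  ⇒  r_B = 12 − 5 = 7

rB=7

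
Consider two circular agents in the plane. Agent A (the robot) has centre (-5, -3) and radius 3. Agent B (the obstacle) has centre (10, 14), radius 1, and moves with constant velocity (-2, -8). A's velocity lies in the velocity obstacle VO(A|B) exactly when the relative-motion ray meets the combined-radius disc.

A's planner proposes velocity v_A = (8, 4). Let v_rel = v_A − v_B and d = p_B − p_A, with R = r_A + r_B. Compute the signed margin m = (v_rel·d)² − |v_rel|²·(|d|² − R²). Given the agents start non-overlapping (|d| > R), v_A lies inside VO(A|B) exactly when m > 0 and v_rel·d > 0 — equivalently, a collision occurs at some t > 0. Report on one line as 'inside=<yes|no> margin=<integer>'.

d = (15, 17),  |d|² = 514;  R = 3+1 = 4,  c = 514−4² = 498
v_rel = (10, 12),  |v_rel|² = 244;  v_rel·d = (10)·(15) + (12)·(17) = 354
244·t² − 708·t + 498 = 0  ⇒  m = 354² − 244·498 = 3804
m = 3804 > 0,  v_rel·d = 354 > 0  ⇒  inside

inside=yes margin=3804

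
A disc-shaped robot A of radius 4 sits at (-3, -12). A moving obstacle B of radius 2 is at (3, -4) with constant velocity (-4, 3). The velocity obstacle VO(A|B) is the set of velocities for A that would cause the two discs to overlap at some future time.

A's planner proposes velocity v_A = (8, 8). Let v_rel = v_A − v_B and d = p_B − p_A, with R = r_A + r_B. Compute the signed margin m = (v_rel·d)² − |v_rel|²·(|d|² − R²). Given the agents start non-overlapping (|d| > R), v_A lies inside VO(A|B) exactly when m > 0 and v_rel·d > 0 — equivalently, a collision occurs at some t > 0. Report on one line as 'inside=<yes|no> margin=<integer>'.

d = (6, 8),  |d|² = 100;  R = 4+2 = 6,  c = 100−6² = 64
v_rel = (12, 5),  |v_rel|² = 169;  v_rel·d = (12)·(6) + (5)·(8) = 112
169·t² − 224·t + 64 = 0  ⇒  m = 112² − 169·64 = 1728
m = 1728 > 0,  v_rel·d = 112 > 0  ⇒  inside

inside=yes margin=1728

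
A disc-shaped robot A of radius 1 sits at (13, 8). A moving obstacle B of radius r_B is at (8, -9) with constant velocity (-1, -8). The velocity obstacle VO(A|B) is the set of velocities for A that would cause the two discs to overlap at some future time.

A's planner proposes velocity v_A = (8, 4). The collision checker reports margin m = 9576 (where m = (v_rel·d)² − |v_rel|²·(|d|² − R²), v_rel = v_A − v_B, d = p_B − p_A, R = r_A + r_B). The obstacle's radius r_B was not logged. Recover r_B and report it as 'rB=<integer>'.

m = 9576
d = (-5, -17);  v_rel = (9, 12),  |v_rel|² = 225
v_rel×d = (9)·(-17) − (12)·(-5) = -93
since m = R²·225 − (-93)²:  R² = (8649 + 9576) / 225 = 81
R = √81 = 9  ⇒  r_B = 9 − 1 = 8

rB=8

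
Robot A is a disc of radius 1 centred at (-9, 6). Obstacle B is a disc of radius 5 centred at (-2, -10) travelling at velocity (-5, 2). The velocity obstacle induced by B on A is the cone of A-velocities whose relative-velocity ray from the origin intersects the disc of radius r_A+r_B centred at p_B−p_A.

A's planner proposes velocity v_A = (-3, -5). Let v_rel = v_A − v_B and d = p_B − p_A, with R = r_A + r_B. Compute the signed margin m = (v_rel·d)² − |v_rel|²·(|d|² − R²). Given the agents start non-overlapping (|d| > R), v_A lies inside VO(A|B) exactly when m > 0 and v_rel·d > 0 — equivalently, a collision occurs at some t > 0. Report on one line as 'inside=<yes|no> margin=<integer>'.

d = (7, -16),  |d|² = 305;  R = 1+5 = 6,  c = 305−6² = 269
v_rel = (2, -7),  |v_rel|² = 53;  v_rel·d = (2)·(7) + (-7)·(-16) = 126
53·t² − 252·t + 269 = 0  ⇒  m = 126² − 53·269 = 1619
m = 1619 > 0,  v_rel·d = 126 > 0  ⇒  inside

inside=yes margin=1619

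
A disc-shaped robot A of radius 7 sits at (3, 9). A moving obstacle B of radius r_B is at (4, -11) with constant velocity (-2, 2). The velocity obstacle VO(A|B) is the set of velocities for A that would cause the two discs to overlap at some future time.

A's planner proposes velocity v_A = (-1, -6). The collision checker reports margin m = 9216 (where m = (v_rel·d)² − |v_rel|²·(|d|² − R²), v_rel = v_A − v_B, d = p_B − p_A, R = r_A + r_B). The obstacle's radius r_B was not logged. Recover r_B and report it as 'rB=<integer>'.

m = 9216
d = (1, -20);  v_rel = (1, -8),  |v_rel|² = 65
v_rel×d = (1)·(-20) − (-8)·(1) = -12
since m = R²·65 − (-12)²:  R² = (144 + 9216) / 65 = 144
R = √144 = 12  ⇒  r_B = 12 − 7 = 5

rB=5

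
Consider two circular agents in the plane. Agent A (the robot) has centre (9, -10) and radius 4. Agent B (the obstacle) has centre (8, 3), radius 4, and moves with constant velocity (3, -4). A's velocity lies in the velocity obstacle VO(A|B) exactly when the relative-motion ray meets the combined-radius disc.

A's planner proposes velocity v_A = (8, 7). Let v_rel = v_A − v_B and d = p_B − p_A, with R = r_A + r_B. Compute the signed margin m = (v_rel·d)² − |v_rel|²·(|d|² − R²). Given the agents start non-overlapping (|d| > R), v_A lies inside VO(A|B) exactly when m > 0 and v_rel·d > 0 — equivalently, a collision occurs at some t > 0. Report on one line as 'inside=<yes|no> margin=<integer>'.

d = (-1, 13),  |d|² = 170;  R = 4+4 = 8,  c = 170−8² = 106
v_rel = (5, 11),  |v_rel|² = 146;  v_rel·d = (5)·(-1) + (11)·(13) = 138
146·t² − 276·t + 106 = 0  ⇒  m = 138² − 146·106 = 3568
m = 3568 > 0,  v_rel·d = 138 > 0  ⇒  inside

inside=yes margin=3568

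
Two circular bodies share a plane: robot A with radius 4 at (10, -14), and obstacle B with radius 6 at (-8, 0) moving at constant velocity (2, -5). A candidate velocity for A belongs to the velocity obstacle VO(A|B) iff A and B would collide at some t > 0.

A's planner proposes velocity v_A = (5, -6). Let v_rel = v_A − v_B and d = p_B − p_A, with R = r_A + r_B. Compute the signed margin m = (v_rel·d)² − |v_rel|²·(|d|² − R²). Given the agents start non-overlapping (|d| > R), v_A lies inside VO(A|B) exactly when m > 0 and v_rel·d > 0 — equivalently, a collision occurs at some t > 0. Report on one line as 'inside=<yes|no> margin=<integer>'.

d = (-18, 14),  |d|² = 520;  R = 4+6 = 10,  c = 520−10² = 420
v_rel = (3, -1),  |v_rel|² = 10;  v_rel·d = (3)·(-18) + (-1)·(14) = -68
10·t² + 136·t + 420 = 0  ⇒  m = (-68)² − 10·420 = 424
m = 424 > 0,  v_rel·d = -68 < 0  ⇒  outside

inside=no margin=424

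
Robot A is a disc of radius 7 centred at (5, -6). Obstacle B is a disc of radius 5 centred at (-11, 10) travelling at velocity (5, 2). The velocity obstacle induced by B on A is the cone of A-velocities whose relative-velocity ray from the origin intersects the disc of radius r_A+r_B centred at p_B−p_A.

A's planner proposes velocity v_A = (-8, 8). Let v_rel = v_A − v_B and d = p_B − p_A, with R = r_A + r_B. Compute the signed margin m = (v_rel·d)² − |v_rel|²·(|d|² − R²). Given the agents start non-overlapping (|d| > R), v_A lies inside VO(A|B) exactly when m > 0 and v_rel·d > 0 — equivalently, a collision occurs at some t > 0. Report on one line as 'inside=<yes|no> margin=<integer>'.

d = (-16, 16),  |d|² = 512;  R = 7+5 = 12,  c = 512−12² = 368
v_rel = (-13, 6),  |v_rel|² = 205;  v_rel·d = (-13)·(-16) + (6)·(16) = 304
205·t² − 608·t + 368 = 0  ⇒  m = 304² − 205·368 = 16976
m = 16976 > 0,  v_rel·d = 304 > 0  ⇒  inside

inside=yes margin=16976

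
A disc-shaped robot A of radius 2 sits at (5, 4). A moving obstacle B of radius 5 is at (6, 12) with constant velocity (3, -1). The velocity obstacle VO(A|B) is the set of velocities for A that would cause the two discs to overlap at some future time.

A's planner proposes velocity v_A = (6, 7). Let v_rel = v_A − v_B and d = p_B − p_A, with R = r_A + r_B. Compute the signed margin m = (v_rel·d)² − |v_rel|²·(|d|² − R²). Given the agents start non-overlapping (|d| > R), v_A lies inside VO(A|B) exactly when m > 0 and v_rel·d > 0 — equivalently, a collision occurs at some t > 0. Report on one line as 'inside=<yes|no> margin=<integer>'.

d = (1, 8),  |d|² = 65;  R = 2+5 = 7,  c = 65−7² = 16
v_rel = (3, 8),  |v_rel|² = 73;  v_rel·d = (3)·(1) + (8)·(8) = 67
73·t² − 134·t + 16 = 0  ⇒  m = 67² − 73·16 = 3321
m = 3321 > 0,  v_rel·d = 67 > 0  ⇒  inside

inside=yes margin=3321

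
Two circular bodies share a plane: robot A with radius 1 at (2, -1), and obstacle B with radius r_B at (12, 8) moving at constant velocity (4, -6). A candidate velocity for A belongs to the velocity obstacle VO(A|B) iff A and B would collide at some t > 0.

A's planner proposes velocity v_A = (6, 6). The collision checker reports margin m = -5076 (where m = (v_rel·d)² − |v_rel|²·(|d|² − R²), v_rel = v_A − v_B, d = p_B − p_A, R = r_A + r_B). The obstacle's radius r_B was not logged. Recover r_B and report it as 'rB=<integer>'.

m = -5076
d = (10, 9);  v_rel = (2, 12),  |v_rel|² = 148
v_rel×d = (2)·(9) − (12)·(10) = -102
since m = R²·148 − (-102)²:  R² = (10404 + -5076) / 148 = 36
R = √36 = 6  ⇒  r_B = 6 − 1 = 5

rB=5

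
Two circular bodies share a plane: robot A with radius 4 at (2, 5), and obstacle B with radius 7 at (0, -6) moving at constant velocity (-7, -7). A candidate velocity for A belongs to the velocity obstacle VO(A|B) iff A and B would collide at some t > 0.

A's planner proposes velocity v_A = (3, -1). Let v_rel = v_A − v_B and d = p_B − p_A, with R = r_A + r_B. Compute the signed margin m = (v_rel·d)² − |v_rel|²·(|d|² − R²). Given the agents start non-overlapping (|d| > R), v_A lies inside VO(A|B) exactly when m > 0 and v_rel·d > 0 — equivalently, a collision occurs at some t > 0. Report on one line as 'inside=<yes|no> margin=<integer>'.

d = (-2, -11),  |d|² = 125;  R = 4+7 = 11,  c = 125−11² = 4
v_rel = (10, 6),  |v_rel|² = 136;  v_rel·d = (10)·(-2) + (6)·(-11) = -86
136·t² + 172·t + 4 = 0  ⇒  m = (-86)² − 136·4 = 6852
m = 6852 > 0,  v_rel·d = -86 < 0  ⇒  outside

inside=no margin=6852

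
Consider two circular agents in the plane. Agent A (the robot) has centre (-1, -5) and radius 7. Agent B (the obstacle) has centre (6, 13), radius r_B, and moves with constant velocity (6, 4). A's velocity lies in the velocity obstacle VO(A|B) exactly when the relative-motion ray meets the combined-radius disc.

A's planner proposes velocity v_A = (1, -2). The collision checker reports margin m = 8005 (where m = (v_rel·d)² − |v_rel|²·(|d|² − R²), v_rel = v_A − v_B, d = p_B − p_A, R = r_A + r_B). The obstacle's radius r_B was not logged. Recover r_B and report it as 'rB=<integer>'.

m = 8005
d = (7, 18);  v_rel = (-5, -6),  |v_rel|² = 61
v_rel×d = (-5)·(18) − (-6)·(7) = -48
since m = R²·61 − (-48)²:  R² = (2304 + 8005) / 61 = 169
R = √169 = 13  ⇒  r_B = 13 − 7 = 6

rB=6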